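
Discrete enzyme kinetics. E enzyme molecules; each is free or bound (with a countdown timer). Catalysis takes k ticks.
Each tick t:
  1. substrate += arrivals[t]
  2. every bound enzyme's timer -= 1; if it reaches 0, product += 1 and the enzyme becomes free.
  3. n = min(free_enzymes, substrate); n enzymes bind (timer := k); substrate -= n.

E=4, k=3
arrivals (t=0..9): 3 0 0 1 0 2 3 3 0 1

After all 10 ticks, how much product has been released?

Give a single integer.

t=0: arr=3 -> substrate=0 bound=3 product=0
t=1: arr=0 -> substrate=0 bound=3 product=0
t=2: arr=0 -> substrate=0 bound=3 product=0
t=3: arr=1 -> substrate=0 bound=1 product=3
t=4: arr=0 -> substrate=0 bound=1 product=3
t=5: arr=2 -> substrate=0 bound=3 product=3
t=6: arr=3 -> substrate=1 bound=4 product=4
t=7: arr=3 -> substrate=4 bound=4 product=4
t=8: arr=0 -> substrate=2 bound=4 product=6
t=9: arr=1 -> substrate=1 bound=4 product=8

Answer: 8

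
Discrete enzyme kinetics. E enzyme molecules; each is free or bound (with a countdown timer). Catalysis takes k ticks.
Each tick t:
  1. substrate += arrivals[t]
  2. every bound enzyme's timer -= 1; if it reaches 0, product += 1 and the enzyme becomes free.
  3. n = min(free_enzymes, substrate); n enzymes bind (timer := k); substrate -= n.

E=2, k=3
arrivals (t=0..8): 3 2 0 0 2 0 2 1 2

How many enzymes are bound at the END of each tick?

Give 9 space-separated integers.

Answer: 2 2 2 2 2 2 2 2 2

Derivation:
t=0: arr=3 -> substrate=1 bound=2 product=0
t=1: arr=2 -> substrate=3 bound=2 product=0
t=2: arr=0 -> substrate=3 bound=2 product=0
t=3: arr=0 -> substrate=1 bound=2 product=2
t=4: arr=2 -> substrate=3 bound=2 product=2
t=5: arr=0 -> substrate=3 bound=2 product=2
t=6: arr=2 -> substrate=3 bound=2 product=4
t=7: arr=1 -> substrate=4 bound=2 product=4
t=8: arr=2 -> substrate=6 bound=2 product=4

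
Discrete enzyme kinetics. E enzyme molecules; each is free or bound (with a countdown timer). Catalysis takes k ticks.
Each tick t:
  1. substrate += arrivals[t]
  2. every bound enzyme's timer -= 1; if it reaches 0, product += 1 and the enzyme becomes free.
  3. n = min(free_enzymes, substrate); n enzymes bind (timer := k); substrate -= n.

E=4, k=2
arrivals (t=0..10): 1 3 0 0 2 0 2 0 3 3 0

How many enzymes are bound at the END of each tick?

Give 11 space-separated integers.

Answer: 1 4 3 0 2 2 2 2 3 4 3

Derivation:
t=0: arr=1 -> substrate=0 bound=1 product=0
t=1: arr=3 -> substrate=0 bound=4 product=0
t=2: arr=0 -> substrate=0 bound=3 product=1
t=3: arr=0 -> substrate=0 bound=0 product=4
t=4: arr=2 -> substrate=0 bound=2 product=4
t=5: arr=0 -> substrate=0 bound=2 product=4
t=6: arr=2 -> substrate=0 bound=2 product=6
t=7: arr=0 -> substrate=0 bound=2 product=6
t=8: arr=3 -> substrate=0 bound=3 product=8
t=9: arr=3 -> substrate=2 bound=4 product=8
t=10: arr=0 -> substrate=0 bound=3 product=11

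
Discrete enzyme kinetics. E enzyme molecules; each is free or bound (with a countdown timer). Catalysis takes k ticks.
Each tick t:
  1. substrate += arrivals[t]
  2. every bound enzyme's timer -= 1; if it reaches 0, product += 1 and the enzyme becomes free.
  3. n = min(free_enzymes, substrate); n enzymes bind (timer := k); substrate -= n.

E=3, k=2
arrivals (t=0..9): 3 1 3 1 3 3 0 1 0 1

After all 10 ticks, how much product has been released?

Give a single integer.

t=0: arr=3 -> substrate=0 bound=3 product=0
t=1: arr=1 -> substrate=1 bound=3 product=0
t=2: arr=3 -> substrate=1 bound=3 product=3
t=3: arr=1 -> substrate=2 bound=3 product=3
t=4: arr=3 -> substrate=2 bound=3 product=6
t=5: arr=3 -> substrate=5 bound=3 product=6
t=6: arr=0 -> substrate=2 bound=3 product=9
t=7: arr=1 -> substrate=3 bound=3 product=9
t=8: arr=0 -> substrate=0 bound=3 product=12
t=9: arr=1 -> substrate=1 bound=3 product=12

Answer: 12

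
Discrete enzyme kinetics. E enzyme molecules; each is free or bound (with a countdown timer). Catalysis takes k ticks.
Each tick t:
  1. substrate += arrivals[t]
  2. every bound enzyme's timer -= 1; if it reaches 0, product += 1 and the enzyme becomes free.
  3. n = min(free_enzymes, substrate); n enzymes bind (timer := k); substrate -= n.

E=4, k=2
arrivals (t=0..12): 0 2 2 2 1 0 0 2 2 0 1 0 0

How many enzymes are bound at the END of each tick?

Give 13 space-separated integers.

Answer: 0 2 4 4 3 1 0 2 4 2 1 1 0

Derivation:
t=0: arr=0 -> substrate=0 bound=0 product=0
t=1: arr=2 -> substrate=0 bound=2 product=0
t=2: arr=2 -> substrate=0 bound=4 product=0
t=3: arr=2 -> substrate=0 bound=4 product=2
t=4: arr=1 -> substrate=0 bound=3 product=4
t=5: arr=0 -> substrate=0 bound=1 product=6
t=6: arr=0 -> substrate=0 bound=0 product=7
t=7: arr=2 -> substrate=0 bound=2 product=7
t=8: arr=2 -> substrate=0 bound=4 product=7
t=9: arr=0 -> substrate=0 bound=2 product=9
t=10: arr=1 -> substrate=0 bound=1 product=11
t=11: arr=0 -> substrate=0 bound=1 product=11
t=12: arr=0 -> substrate=0 bound=0 product=12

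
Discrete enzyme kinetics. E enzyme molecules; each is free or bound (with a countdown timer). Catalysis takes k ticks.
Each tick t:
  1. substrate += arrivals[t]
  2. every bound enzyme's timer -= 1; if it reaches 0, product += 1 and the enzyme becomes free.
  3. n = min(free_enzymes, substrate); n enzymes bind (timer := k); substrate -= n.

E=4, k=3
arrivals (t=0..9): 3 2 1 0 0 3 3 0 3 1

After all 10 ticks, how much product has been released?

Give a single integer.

Answer: 10

Derivation:
t=0: arr=3 -> substrate=0 bound=3 product=0
t=1: arr=2 -> substrate=1 bound=4 product=0
t=2: arr=1 -> substrate=2 bound=4 product=0
t=3: arr=0 -> substrate=0 bound=3 product=3
t=4: arr=0 -> substrate=0 bound=2 product=4
t=5: arr=3 -> substrate=1 bound=4 product=4
t=6: arr=3 -> substrate=2 bound=4 product=6
t=7: arr=0 -> substrate=2 bound=4 product=6
t=8: arr=3 -> substrate=3 bound=4 product=8
t=9: arr=1 -> substrate=2 bound=4 product=10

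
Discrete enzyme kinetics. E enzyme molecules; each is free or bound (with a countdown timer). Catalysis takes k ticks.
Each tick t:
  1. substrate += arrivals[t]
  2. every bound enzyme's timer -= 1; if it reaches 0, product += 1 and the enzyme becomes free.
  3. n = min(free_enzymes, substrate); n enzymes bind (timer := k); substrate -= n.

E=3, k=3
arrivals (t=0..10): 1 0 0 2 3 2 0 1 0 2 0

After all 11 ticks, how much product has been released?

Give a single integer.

Answer: 7

Derivation:
t=0: arr=1 -> substrate=0 bound=1 product=0
t=1: arr=0 -> substrate=0 bound=1 product=0
t=2: arr=0 -> substrate=0 bound=1 product=0
t=3: arr=2 -> substrate=0 bound=2 product=1
t=4: arr=3 -> substrate=2 bound=3 product=1
t=5: arr=2 -> substrate=4 bound=3 product=1
t=6: arr=0 -> substrate=2 bound=3 product=3
t=7: arr=1 -> substrate=2 bound=3 product=4
t=8: arr=0 -> substrate=2 bound=3 product=4
t=9: arr=2 -> substrate=2 bound=3 product=6
t=10: arr=0 -> substrate=1 bound=3 product=7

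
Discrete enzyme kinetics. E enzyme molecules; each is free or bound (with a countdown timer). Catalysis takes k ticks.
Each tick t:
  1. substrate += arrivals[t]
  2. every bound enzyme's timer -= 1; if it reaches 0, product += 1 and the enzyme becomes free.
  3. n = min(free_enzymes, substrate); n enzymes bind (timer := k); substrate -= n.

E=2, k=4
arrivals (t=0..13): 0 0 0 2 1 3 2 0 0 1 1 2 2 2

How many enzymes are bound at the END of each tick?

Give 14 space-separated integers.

Answer: 0 0 0 2 2 2 2 2 2 2 2 2 2 2

Derivation:
t=0: arr=0 -> substrate=0 bound=0 product=0
t=1: arr=0 -> substrate=0 bound=0 product=0
t=2: arr=0 -> substrate=0 bound=0 product=0
t=3: arr=2 -> substrate=0 bound=2 product=0
t=4: arr=1 -> substrate=1 bound=2 product=0
t=5: arr=3 -> substrate=4 bound=2 product=0
t=6: arr=2 -> substrate=6 bound=2 product=0
t=7: arr=0 -> substrate=4 bound=2 product=2
t=8: arr=0 -> substrate=4 bound=2 product=2
t=9: arr=1 -> substrate=5 bound=2 product=2
t=10: arr=1 -> substrate=6 bound=2 product=2
t=11: arr=2 -> substrate=6 bound=2 product=4
t=12: arr=2 -> substrate=8 bound=2 product=4
t=13: arr=2 -> substrate=10 bound=2 product=4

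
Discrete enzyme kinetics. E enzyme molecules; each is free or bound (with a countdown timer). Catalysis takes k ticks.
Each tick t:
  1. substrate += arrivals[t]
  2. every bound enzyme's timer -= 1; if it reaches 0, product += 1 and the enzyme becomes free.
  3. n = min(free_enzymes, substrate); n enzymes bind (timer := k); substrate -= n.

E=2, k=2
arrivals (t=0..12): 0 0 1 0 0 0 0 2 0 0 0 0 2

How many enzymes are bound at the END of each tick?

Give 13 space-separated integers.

Answer: 0 0 1 1 0 0 0 2 2 0 0 0 2

Derivation:
t=0: arr=0 -> substrate=0 bound=0 product=0
t=1: arr=0 -> substrate=0 bound=0 product=0
t=2: arr=1 -> substrate=0 bound=1 product=0
t=3: arr=0 -> substrate=0 bound=1 product=0
t=4: arr=0 -> substrate=0 bound=0 product=1
t=5: arr=0 -> substrate=0 bound=0 product=1
t=6: arr=0 -> substrate=0 bound=0 product=1
t=7: arr=2 -> substrate=0 bound=2 product=1
t=8: arr=0 -> substrate=0 bound=2 product=1
t=9: arr=0 -> substrate=0 bound=0 product=3
t=10: arr=0 -> substrate=0 bound=0 product=3
t=11: arr=0 -> substrate=0 bound=0 product=3
t=12: arr=2 -> substrate=0 bound=2 product=3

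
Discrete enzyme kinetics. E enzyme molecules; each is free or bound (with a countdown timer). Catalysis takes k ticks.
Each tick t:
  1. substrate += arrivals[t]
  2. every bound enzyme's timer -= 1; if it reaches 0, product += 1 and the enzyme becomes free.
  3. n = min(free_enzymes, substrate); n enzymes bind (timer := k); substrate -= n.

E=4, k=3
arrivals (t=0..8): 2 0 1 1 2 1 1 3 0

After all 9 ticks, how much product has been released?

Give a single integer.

Answer: 7

Derivation:
t=0: arr=2 -> substrate=0 bound=2 product=0
t=1: arr=0 -> substrate=0 bound=2 product=0
t=2: arr=1 -> substrate=0 bound=3 product=0
t=3: arr=1 -> substrate=0 bound=2 product=2
t=4: arr=2 -> substrate=0 bound=4 product=2
t=5: arr=1 -> substrate=0 bound=4 product=3
t=6: arr=1 -> substrate=0 bound=4 product=4
t=7: arr=3 -> substrate=1 bound=4 product=6
t=8: arr=0 -> substrate=0 bound=4 product=7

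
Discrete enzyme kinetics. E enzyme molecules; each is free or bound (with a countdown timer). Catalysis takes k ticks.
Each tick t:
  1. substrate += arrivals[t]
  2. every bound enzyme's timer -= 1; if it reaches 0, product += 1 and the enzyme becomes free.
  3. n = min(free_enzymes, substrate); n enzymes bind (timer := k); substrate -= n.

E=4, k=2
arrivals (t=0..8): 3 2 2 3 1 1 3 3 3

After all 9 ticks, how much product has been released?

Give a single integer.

Answer: 15

Derivation:
t=0: arr=3 -> substrate=0 bound=3 product=0
t=1: arr=2 -> substrate=1 bound=4 product=0
t=2: arr=2 -> substrate=0 bound=4 product=3
t=3: arr=3 -> substrate=2 bound=4 product=4
t=4: arr=1 -> substrate=0 bound=4 product=7
t=5: arr=1 -> substrate=0 bound=4 product=8
t=6: arr=3 -> substrate=0 bound=4 product=11
t=7: arr=3 -> substrate=2 bound=4 product=12
t=8: arr=3 -> substrate=2 bound=4 product=15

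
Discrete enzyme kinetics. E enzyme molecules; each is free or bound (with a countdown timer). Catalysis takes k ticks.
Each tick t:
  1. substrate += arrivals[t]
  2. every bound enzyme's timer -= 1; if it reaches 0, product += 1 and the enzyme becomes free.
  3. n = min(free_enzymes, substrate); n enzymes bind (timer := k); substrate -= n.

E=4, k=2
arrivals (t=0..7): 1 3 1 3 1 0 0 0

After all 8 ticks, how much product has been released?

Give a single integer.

t=0: arr=1 -> substrate=0 bound=1 product=0
t=1: arr=3 -> substrate=0 bound=4 product=0
t=2: arr=1 -> substrate=0 bound=4 product=1
t=3: arr=3 -> substrate=0 bound=4 product=4
t=4: arr=1 -> substrate=0 bound=4 product=5
t=5: arr=0 -> substrate=0 bound=1 product=8
t=6: arr=0 -> substrate=0 bound=0 product=9
t=7: arr=0 -> substrate=0 bound=0 product=9

Answer: 9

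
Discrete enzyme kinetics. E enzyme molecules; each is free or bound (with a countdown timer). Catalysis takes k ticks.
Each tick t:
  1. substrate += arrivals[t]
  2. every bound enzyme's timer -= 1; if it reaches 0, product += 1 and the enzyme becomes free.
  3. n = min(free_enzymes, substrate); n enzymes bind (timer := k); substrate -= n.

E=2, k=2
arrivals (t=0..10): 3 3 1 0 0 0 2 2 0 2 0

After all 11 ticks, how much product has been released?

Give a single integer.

t=0: arr=3 -> substrate=1 bound=2 product=0
t=1: arr=3 -> substrate=4 bound=2 product=0
t=2: arr=1 -> substrate=3 bound=2 product=2
t=3: arr=0 -> substrate=3 bound=2 product=2
t=4: arr=0 -> substrate=1 bound=2 product=4
t=5: arr=0 -> substrate=1 bound=2 product=4
t=6: arr=2 -> substrate=1 bound=2 product=6
t=7: arr=2 -> substrate=3 bound=2 product=6
t=8: arr=0 -> substrate=1 bound=2 product=8
t=9: arr=2 -> substrate=3 bound=2 product=8
t=10: arr=0 -> substrate=1 bound=2 product=10

Answer: 10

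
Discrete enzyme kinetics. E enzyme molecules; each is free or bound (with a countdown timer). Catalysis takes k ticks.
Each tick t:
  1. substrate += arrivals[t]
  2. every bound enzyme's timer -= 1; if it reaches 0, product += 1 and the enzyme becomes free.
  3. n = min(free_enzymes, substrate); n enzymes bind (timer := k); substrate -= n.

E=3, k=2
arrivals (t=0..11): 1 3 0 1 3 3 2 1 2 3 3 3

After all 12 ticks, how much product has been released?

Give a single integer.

Answer: 14

Derivation:
t=0: arr=1 -> substrate=0 bound=1 product=0
t=1: arr=3 -> substrate=1 bound=3 product=0
t=2: arr=0 -> substrate=0 bound=3 product=1
t=3: arr=1 -> substrate=0 bound=2 product=3
t=4: arr=3 -> substrate=1 bound=3 product=4
t=5: arr=3 -> substrate=3 bound=3 product=5
t=6: arr=2 -> substrate=3 bound=3 product=7
t=7: arr=1 -> substrate=3 bound=3 product=8
t=8: arr=2 -> substrate=3 bound=3 product=10
t=9: arr=3 -> substrate=5 bound=3 product=11
t=10: arr=3 -> substrate=6 bound=3 product=13
t=11: arr=3 -> substrate=8 bound=3 product=14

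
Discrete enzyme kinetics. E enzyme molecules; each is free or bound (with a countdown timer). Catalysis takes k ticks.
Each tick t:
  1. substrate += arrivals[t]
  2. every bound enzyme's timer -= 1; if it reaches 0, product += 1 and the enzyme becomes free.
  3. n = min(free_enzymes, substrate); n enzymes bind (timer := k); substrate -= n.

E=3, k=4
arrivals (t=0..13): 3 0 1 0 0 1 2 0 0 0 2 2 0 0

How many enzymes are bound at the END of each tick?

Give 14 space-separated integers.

t=0: arr=3 -> substrate=0 bound=3 product=0
t=1: arr=0 -> substrate=0 bound=3 product=0
t=2: arr=1 -> substrate=1 bound=3 product=0
t=3: arr=0 -> substrate=1 bound=3 product=0
t=4: arr=0 -> substrate=0 bound=1 product=3
t=5: arr=1 -> substrate=0 bound=2 product=3
t=6: arr=2 -> substrate=1 bound=3 product=3
t=7: arr=0 -> substrate=1 bound=3 product=3
t=8: arr=0 -> substrate=0 bound=3 product=4
t=9: arr=0 -> substrate=0 bound=2 product=5
t=10: arr=2 -> substrate=0 bound=3 product=6
t=11: arr=2 -> substrate=2 bound=3 product=6
t=12: arr=0 -> substrate=1 bound=3 product=7
t=13: arr=0 -> substrate=1 bound=3 product=7

Answer: 3 3 3 3 1 2 3 3 3 2 3 3 3 3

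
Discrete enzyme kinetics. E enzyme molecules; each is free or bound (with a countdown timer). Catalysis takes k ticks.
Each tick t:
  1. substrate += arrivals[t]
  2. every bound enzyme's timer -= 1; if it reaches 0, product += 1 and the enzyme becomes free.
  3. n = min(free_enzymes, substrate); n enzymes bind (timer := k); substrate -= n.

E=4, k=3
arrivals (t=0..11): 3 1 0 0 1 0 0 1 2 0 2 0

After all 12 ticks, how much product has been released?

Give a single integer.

t=0: arr=3 -> substrate=0 bound=3 product=0
t=1: arr=1 -> substrate=0 bound=4 product=0
t=2: arr=0 -> substrate=0 bound=4 product=0
t=3: arr=0 -> substrate=0 bound=1 product=3
t=4: arr=1 -> substrate=0 bound=1 product=4
t=5: arr=0 -> substrate=0 bound=1 product=4
t=6: arr=0 -> substrate=0 bound=1 product=4
t=7: arr=1 -> substrate=0 bound=1 product=5
t=8: arr=2 -> substrate=0 bound=3 product=5
t=9: arr=0 -> substrate=0 bound=3 product=5
t=10: arr=2 -> substrate=0 bound=4 product=6
t=11: arr=0 -> substrate=0 bound=2 product=8

Answer: 8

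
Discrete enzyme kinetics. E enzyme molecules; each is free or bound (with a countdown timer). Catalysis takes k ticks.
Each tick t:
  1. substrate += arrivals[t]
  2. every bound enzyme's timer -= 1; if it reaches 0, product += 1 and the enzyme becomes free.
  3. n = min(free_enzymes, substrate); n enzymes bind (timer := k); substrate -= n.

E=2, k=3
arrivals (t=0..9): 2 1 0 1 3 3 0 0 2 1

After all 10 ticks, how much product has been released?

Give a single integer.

t=0: arr=2 -> substrate=0 bound=2 product=0
t=1: arr=1 -> substrate=1 bound=2 product=0
t=2: arr=0 -> substrate=1 bound=2 product=0
t=3: arr=1 -> substrate=0 bound=2 product=2
t=4: arr=3 -> substrate=3 bound=2 product=2
t=5: arr=3 -> substrate=6 bound=2 product=2
t=6: arr=0 -> substrate=4 bound=2 product=4
t=7: arr=0 -> substrate=4 bound=2 product=4
t=8: arr=2 -> substrate=6 bound=2 product=4
t=9: arr=1 -> substrate=5 bound=2 product=6

Answer: 6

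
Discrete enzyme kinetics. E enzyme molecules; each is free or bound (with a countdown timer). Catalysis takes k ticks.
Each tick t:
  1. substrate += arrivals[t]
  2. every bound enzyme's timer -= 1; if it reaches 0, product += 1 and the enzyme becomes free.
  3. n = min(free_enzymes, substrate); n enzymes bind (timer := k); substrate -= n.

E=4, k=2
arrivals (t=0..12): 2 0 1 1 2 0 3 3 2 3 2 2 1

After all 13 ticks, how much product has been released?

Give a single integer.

t=0: arr=2 -> substrate=0 bound=2 product=0
t=1: arr=0 -> substrate=0 bound=2 product=0
t=2: arr=1 -> substrate=0 bound=1 product=2
t=3: arr=1 -> substrate=0 bound=2 product=2
t=4: arr=2 -> substrate=0 bound=3 product=3
t=5: arr=0 -> substrate=0 bound=2 product=4
t=6: arr=3 -> substrate=0 bound=3 product=6
t=7: arr=3 -> substrate=2 bound=4 product=6
t=8: arr=2 -> substrate=1 bound=4 product=9
t=9: arr=3 -> substrate=3 bound=4 product=10
t=10: arr=2 -> substrate=2 bound=4 product=13
t=11: arr=2 -> substrate=3 bound=4 product=14
t=12: arr=1 -> substrate=1 bound=4 product=17

Answer: 17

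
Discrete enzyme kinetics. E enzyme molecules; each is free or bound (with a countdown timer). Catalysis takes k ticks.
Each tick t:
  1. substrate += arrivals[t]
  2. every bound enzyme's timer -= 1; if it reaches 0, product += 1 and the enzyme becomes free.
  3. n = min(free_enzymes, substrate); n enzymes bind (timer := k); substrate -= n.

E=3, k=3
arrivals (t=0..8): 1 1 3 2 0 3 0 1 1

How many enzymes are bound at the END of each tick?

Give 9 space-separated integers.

t=0: arr=1 -> substrate=0 bound=1 product=0
t=1: arr=1 -> substrate=0 bound=2 product=0
t=2: arr=3 -> substrate=2 bound=3 product=0
t=3: arr=2 -> substrate=3 bound=3 product=1
t=4: arr=0 -> substrate=2 bound=3 product=2
t=5: arr=3 -> substrate=4 bound=3 product=3
t=6: arr=0 -> substrate=3 bound=3 product=4
t=7: arr=1 -> substrate=3 bound=3 product=5
t=8: arr=1 -> substrate=3 bound=3 product=6

Answer: 1 2 3 3 3 3 3 3 3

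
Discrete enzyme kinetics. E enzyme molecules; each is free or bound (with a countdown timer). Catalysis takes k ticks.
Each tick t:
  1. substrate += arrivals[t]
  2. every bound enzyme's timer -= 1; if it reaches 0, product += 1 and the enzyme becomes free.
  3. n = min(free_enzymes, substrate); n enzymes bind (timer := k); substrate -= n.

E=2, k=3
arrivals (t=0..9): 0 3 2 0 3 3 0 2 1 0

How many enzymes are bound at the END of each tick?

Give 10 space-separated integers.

Answer: 0 2 2 2 2 2 2 2 2 2

Derivation:
t=0: arr=0 -> substrate=0 bound=0 product=0
t=1: arr=3 -> substrate=1 bound=2 product=0
t=2: arr=2 -> substrate=3 bound=2 product=0
t=3: arr=0 -> substrate=3 bound=2 product=0
t=4: arr=3 -> substrate=4 bound=2 product=2
t=5: arr=3 -> substrate=7 bound=2 product=2
t=6: arr=0 -> substrate=7 bound=2 product=2
t=7: arr=2 -> substrate=7 bound=2 product=4
t=8: arr=1 -> substrate=8 bound=2 product=4
t=9: arr=0 -> substrate=8 bound=2 product=4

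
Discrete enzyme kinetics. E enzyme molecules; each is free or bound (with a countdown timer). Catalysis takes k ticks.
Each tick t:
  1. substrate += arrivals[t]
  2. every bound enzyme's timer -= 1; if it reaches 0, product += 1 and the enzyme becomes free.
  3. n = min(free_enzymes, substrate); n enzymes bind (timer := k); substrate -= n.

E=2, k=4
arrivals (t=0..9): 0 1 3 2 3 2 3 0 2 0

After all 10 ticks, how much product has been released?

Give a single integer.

t=0: arr=0 -> substrate=0 bound=0 product=0
t=1: arr=1 -> substrate=0 bound=1 product=0
t=2: arr=3 -> substrate=2 bound=2 product=0
t=3: arr=2 -> substrate=4 bound=2 product=0
t=4: arr=3 -> substrate=7 bound=2 product=0
t=5: arr=2 -> substrate=8 bound=2 product=1
t=6: arr=3 -> substrate=10 bound=2 product=2
t=7: arr=0 -> substrate=10 bound=2 product=2
t=8: arr=2 -> substrate=12 bound=2 product=2
t=9: arr=0 -> substrate=11 bound=2 product=3

Answer: 3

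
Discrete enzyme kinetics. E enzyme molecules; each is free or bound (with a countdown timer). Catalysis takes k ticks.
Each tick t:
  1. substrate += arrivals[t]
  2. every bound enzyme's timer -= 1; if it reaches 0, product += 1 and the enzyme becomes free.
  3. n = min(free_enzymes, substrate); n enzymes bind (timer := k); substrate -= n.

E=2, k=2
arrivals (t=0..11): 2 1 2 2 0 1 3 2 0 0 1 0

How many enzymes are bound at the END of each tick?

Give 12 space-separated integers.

Answer: 2 2 2 2 2 2 2 2 2 2 2 2

Derivation:
t=0: arr=2 -> substrate=0 bound=2 product=0
t=1: arr=1 -> substrate=1 bound=2 product=0
t=2: arr=2 -> substrate=1 bound=2 product=2
t=3: arr=2 -> substrate=3 bound=2 product=2
t=4: arr=0 -> substrate=1 bound=2 product=4
t=5: arr=1 -> substrate=2 bound=2 product=4
t=6: arr=3 -> substrate=3 bound=2 product=6
t=7: arr=2 -> substrate=5 bound=2 product=6
t=8: arr=0 -> substrate=3 bound=2 product=8
t=9: arr=0 -> substrate=3 bound=2 product=8
t=10: arr=1 -> substrate=2 bound=2 product=10
t=11: arr=0 -> substrate=2 bound=2 product=10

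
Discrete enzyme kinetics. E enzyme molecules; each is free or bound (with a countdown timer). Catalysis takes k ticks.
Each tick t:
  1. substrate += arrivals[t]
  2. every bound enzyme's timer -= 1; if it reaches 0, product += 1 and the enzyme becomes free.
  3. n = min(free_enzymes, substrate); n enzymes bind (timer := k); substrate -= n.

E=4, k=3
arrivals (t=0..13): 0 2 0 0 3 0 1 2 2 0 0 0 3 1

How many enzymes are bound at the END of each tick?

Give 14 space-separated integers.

Answer: 0 2 2 2 3 3 4 3 4 4 2 1 3 4

Derivation:
t=0: arr=0 -> substrate=0 bound=0 product=0
t=1: arr=2 -> substrate=0 bound=2 product=0
t=2: arr=0 -> substrate=0 bound=2 product=0
t=3: arr=0 -> substrate=0 bound=2 product=0
t=4: arr=3 -> substrate=0 bound=3 product=2
t=5: arr=0 -> substrate=0 bound=3 product=2
t=6: arr=1 -> substrate=0 bound=4 product=2
t=7: arr=2 -> substrate=0 bound=3 product=5
t=8: arr=2 -> substrate=1 bound=4 product=5
t=9: arr=0 -> substrate=0 bound=4 product=6
t=10: arr=0 -> substrate=0 bound=2 product=8
t=11: arr=0 -> substrate=0 bound=1 product=9
t=12: arr=3 -> substrate=0 bound=3 product=10
t=13: arr=1 -> substrate=0 bound=4 product=10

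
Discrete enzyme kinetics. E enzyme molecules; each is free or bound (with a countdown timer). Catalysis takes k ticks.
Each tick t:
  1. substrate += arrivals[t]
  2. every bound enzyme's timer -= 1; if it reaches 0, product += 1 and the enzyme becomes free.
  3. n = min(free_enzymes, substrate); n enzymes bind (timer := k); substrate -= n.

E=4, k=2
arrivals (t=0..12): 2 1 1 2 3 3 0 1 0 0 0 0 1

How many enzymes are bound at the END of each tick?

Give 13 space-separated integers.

Answer: 2 3 2 3 4 4 4 3 1 0 0 0 1

Derivation:
t=0: arr=2 -> substrate=0 bound=2 product=0
t=1: arr=1 -> substrate=0 bound=3 product=0
t=2: arr=1 -> substrate=0 bound=2 product=2
t=3: arr=2 -> substrate=0 bound=3 product=3
t=4: arr=3 -> substrate=1 bound=4 product=4
t=5: arr=3 -> substrate=2 bound=4 product=6
t=6: arr=0 -> substrate=0 bound=4 product=8
t=7: arr=1 -> substrate=0 bound=3 product=10
t=8: arr=0 -> substrate=0 bound=1 product=12
t=9: arr=0 -> substrate=0 bound=0 product=13
t=10: arr=0 -> substrate=0 bound=0 product=13
t=11: arr=0 -> substrate=0 bound=0 product=13
t=12: arr=1 -> substrate=0 bound=1 product=13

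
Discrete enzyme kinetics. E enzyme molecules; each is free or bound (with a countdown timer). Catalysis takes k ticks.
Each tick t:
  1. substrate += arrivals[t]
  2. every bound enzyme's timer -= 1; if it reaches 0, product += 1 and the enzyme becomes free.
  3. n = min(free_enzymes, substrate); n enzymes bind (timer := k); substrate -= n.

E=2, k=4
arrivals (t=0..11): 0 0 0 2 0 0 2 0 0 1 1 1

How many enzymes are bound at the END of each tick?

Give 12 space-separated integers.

Answer: 0 0 0 2 2 2 2 2 2 2 2 2

Derivation:
t=0: arr=0 -> substrate=0 bound=0 product=0
t=1: arr=0 -> substrate=0 bound=0 product=0
t=2: arr=0 -> substrate=0 bound=0 product=0
t=3: arr=2 -> substrate=0 bound=2 product=0
t=4: arr=0 -> substrate=0 bound=2 product=0
t=5: arr=0 -> substrate=0 bound=2 product=0
t=6: arr=2 -> substrate=2 bound=2 product=0
t=7: arr=0 -> substrate=0 bound=2 product=2
t=8: arr=0 -> substrate=0 bound=2 product=2
t=9: arr=1 -> substrate=1 bound=2 product=2
t=10: arr=1 -> substrate=2 bound=2 product=2
t=11: arr=1 -> substrate=1 bound=2 product=4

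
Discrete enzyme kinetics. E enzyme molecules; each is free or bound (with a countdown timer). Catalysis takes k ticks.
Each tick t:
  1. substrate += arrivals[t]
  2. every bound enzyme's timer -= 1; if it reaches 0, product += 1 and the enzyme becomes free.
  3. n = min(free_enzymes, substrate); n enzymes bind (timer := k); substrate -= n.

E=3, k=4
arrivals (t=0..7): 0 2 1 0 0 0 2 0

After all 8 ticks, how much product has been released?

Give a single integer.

Answer: 3

Derivation:
t=0: arr=0 -> substrate=0 bound=0 product=0
t=1: arr=2 -> substrate=0 bound=2 product=0
t=2: arr=1 -> substrate=0 bound=3 product=0
t=3: arr=0 -> substrate=0 bound=3 product=0
t=4: arr=0 -> substrate=0 bound=3 product=0
t=5: arr=0 -> substrate=0 bound=1 product=2
t=6: arr=2 -> substrate=0 bound=2 product=3
t=7: arr=0 -> substrate=0 bound=2 product=3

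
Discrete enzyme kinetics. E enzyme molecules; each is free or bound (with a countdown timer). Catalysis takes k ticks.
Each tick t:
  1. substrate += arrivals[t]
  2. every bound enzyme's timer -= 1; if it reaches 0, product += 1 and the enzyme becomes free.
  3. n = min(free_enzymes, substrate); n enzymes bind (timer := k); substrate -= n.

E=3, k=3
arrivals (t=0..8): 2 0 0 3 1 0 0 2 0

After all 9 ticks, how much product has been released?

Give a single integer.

Answer: 5

Derivation:
t=0: arr=2 -> substrate=0 bound=2 product=0
t=1: arr=0 -> substrate=0 bound=2 product=0
t=2: arr=0 -> substrate=0 bound=2 product=0
t=3: arr=3 -> substrate=0 bound=3 product=2
t=4: arr=1 -> substrate=1 bound=3 product=2
t=5: arr=0 -> substrate=1 bound=3 product=2
t=6: arr=0 -> substrate=0 bound=1 product=5
t=7: arr=2 -> substrate=0 bound=3 product=5
t=8: arr=0 -> substrate=0 bound=3 product=5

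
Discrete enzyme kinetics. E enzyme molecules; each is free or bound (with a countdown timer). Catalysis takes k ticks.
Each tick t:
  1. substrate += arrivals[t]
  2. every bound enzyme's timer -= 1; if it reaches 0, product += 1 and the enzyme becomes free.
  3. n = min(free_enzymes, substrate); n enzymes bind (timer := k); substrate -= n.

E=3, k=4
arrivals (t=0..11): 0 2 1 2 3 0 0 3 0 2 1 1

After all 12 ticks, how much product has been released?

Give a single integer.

Answer: 6

Derivation:
t=0: arr=0 -> substrate=0 bound=0 product=0
t=1: arr=2 -> substrate=0 bound=2 product=0
t=2: arr=1 -> substrate=0 bound=3 product=0
t=3: arr=2 -> substrate=2 bound=3 product=0
t=4: arr=3 -> substrate=5 bound=3 product=0
t=5: arr=0 -> substrate=3 bound=3 product=2
t=6: arr=0 -> substrate=2 bound=3 product=3
t=7: arr=3 -> substrate=5 bound=3 product=3
t=8: arr=0 -> substrate=5 bound=3 product=3
t=9: arr=2 -> substrate=5 bound=3 product=5
t=10: arr=1 -> substrate=5 bound=3 product=6
t=11: arr=1 -> substrate=6 bound=3 product=6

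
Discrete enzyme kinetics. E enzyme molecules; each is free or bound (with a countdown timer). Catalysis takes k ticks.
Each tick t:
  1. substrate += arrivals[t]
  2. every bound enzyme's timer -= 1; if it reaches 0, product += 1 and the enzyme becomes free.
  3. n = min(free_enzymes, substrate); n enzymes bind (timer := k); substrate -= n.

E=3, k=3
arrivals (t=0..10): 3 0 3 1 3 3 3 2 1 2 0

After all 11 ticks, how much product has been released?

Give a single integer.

Answer: 9

Derivation:
t=0: arr=3 -> substrate=0 bound=3 product=0
t=1: arr=0 -> substrate=0 bound=3 product=0
t=2: arr=3 -> substrate=3 bound=3 product=0
t=3: arr=1 -> substrate=1 bound=3 product=3
t=4: arr=3 -> substrate=4 bound=3 product=3
t=5: arr=3 -> substrate=7 bound=3 product=3
t=6: arr=3 -> substrate=7 bound=3 product=6
t=7: arr=2 -> substrate=9 bound=3 product=6
t=8: arr=1 -> substrate=10 bound=3 product=6
t=9: arr=2 -> substrate=9 bound=3 product=9
t=10: arr=0 -> substrate=9 bound=3 product=9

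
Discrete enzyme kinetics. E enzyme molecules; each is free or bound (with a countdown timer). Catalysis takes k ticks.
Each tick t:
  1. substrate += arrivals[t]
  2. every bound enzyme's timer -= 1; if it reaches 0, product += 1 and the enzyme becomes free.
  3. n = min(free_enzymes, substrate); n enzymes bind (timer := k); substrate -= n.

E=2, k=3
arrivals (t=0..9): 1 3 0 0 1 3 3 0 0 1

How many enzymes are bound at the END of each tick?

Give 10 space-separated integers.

Answer: 1 2 2 2 2 2 2 2 2 2

Derivation:
t=0: arr=1 -> substrate=0 bound=1 product=0
t=1: arr=3 -> substrate=2 bound=2 product=0
t=2: arr=0 -> substrate=2 bound=2 product=0
t=3: arr=0 -> substrate=1 bound=2 product=1
t=4: arr=1 -> substrate=1 bound=2 product=2
t=5: arr=3 -> substrate=4 bound=2 product=2
t=6: arr=3 -> substrate=6 bound=2 product=3
t=7: arr=0 -> substrate=5 bound=2 product=4
t=8: arr=0 -> substrate=5 bound=2 product=4
t=9: arr=1 -> substrate=5 bound=2 product=5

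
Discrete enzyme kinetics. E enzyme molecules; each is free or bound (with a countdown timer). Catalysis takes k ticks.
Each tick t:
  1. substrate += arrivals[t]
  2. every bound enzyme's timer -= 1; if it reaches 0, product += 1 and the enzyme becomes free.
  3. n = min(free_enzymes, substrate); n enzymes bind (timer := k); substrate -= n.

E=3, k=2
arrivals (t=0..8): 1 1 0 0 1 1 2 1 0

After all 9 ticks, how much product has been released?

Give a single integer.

t=0: arr=1 -> substrate=0 bound=1 product=0
t=1: arr=1 -> substrate=0 bound=2 product=0
t=2: arr=0 -> substrate=0 bound=1 product=1
t=3: arr=0 -> substrate=0 bound=0 product=2
t=4: arr=1 -> substrate=0 bound=1 product=2
t=5: arr=1 -> substrate=0 bound=2 product=2
t=6: arr=2 -> substrate=0 bound=3 product=3
t=7: arr=1 -> substrate=0 bound=3 product=4
t=8: arr=0 -> substrate=0 bound=1 product=6

Answer: 6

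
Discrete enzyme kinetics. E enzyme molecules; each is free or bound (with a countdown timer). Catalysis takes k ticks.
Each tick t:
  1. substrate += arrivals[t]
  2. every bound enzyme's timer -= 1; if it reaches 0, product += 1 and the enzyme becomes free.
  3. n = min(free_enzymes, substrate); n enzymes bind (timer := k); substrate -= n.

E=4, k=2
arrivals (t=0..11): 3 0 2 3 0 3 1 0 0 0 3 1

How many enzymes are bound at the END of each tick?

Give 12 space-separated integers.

t=0: arr=3 -> substrate=0 bound=3 product=0
t=1: arr=0 -> substrate=0 bound=3 product=0
t=2: arr=2 -> substrate=0 bound=2 product=3
t=3: arr=3 -> substrate=1 bound=4 product=3
t=4: arr=0 -> substrate=0 bound=3 product=5
t=5: arr=3 -> substrate=0 bound=4 product=7
t=6: arr=1 -> substrate=0 bound=4 product=8
t=7: arr=0 -> substrate=0 bound=1 product=11
t=8: arr=0 -> substrate=0 bound=0 product=12
t=9: arr=0 -> substrate=0 bound=0 product=12
t=10: arr=3 -> substrate=0 bound=3 product=12
t=11: arr=1 -> substrate=0 bound=4 product=12

Answer: 3 3 2 4 3 4 4 1 0 0 3 4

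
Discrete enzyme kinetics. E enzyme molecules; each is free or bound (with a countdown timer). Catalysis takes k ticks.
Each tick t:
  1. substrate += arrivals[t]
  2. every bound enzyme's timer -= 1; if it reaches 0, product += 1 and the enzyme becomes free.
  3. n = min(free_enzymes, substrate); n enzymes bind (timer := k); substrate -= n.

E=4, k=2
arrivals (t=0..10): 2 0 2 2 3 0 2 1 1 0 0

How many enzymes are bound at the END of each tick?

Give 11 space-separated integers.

t=0: arr=2 -> substrate=0 bound=2 product=0
t=1: arr=0 -> substrate=0 bound=2 product=0
t=2: arr=2 -> substrate=0 bound=2 product=2
t=3: arr=2 -> substrate=0 bound=4 product=2
t=4: arr=3 -> substrate=1 bound=4 product=4
t=5: arr=0 -> substrate=0 bound=3 product=6
t=6: arr=2 -> substrate=0 bound=3 product=8
t=7: arr=1 -> substrate=0 bound=3 product=9
t=8: arr=1 -> substrate=0 bound=2 product=11
t=9: arr=0 -> substrate=0 bound=1 product=12
t=10: arr=0 -> substrate=0 bound=0 product=13

Answer: 2 2 2 4 4 3 3 3 2 1 0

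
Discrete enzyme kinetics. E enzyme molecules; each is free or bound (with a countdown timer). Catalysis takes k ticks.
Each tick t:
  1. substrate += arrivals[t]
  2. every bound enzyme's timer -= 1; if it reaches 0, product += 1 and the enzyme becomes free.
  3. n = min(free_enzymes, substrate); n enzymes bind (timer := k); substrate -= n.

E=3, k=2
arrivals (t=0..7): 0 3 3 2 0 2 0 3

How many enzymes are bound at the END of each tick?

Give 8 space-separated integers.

t=0: arr=0 -> substrate=0 bound=0 product=0
t=1: arr=3 -> substrate=0 bound=3 product=0
t=2: arr=3 -> substrate=3 bound=3 product=0
t=3: arr=2 -> substrate=2 bound=3 product=3
t=4: arr=0 -> substrate=2 bound=3 product=3
t=5: arr=2 -> substrate=1 bound=3 product=6
t=6: arr=0 -> substrate=1 bound=3 product=6
t=7: arr=3 -> substrate=1 bound=3 product=9

Answer: 0 3 3 3 3 3 3 3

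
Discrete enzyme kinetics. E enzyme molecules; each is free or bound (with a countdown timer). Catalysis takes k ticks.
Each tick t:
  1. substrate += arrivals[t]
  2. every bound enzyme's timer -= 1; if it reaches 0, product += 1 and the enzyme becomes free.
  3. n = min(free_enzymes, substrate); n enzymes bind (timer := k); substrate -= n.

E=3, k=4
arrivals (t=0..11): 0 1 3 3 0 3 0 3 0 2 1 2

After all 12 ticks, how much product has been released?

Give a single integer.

t=0: arr=0 -> substrate=0 bound=0 product=0
t=1: arr=1 -> substrate=0 bound=1 product=0
t=2: arr=3 -> substrate=1 bound=3 product=0
t=3: arr=3 -> substrate=4 bound=3 product=0
t=4: arr=0 -> substrate=4 bound=3 product=0
t=5: arr=3 -> substrate=6 bound=3 product=1
t=6: arr=0 -> substrate=4 bound=3 product=3
t=7: arr=3 -> substrate=7 bound=3 product=3
t=8: arr=0 -> substrate=7 bound=3 product=3
t=9: arr=2 -> substrate=8 bound=3 product=4
t=10: arr=1 -> substrate=7 bound=3 product=6
t=11: arr=2 -> substrate=9 bound=3 product=6

Answer: 6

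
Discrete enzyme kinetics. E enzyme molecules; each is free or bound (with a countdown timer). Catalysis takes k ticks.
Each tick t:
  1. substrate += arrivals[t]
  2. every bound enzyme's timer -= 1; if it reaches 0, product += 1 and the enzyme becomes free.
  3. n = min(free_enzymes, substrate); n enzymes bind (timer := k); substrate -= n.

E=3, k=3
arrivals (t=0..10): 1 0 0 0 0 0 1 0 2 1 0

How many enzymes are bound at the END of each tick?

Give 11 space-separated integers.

Answer: 1 1 1 0 0 0 1 1 3 3 3

Derivation:
t=0: arr=1 -> substrate=0 bound=1 product=0
t=1: arr=0 -> substrate=0 bound=1 product=0
t=2: arr=0 -> substrate=0 bound=1 product=0
t=3: arr=0 -> substrate=0 bound=0 product=1
t=4: arr=0 -> substrate=0 bound=0 product=1
t=5: arr=0 -> substrate=0 bound=0 product=1
t=6: arr=1 -> substrate=0 bound=1 product=1
t=7: arr=0 -> substrate=0 bound=1 product=1
t=8: arr=2 -> substrate=0 bound=3 product=1
t=9: arr=1 -> substrate=0 bound=3 product=2
t=10: arr=0 -> substrate=0 bound=3 product=2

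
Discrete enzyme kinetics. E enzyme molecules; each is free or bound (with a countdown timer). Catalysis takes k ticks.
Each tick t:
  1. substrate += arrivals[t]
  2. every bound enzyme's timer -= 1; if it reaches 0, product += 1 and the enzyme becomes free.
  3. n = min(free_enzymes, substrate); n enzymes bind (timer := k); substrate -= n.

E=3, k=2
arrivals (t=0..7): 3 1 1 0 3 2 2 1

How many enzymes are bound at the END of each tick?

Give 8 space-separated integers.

t=0: arr=3 -> substrate=0 bound=3 product=0
t=1: arr=1 -> substrate=1 bound=3 product=0
t=2: arr=1 -> substrate=0 bound=2 product=3
t=3: arr=0 -> substrate=0 bound=2 product=3
t=4: arr=3 -> substrate=0 bound=3 product=5
t=5: arr=2 -> substrate=2 bound=3 product=5
t=6: arr=2 -> substrate=1 bound=3 product=8
t=7: arr=1 -> substrate=2 bound=3 product=8

Answer: 3 3 2 2 3 3 3 3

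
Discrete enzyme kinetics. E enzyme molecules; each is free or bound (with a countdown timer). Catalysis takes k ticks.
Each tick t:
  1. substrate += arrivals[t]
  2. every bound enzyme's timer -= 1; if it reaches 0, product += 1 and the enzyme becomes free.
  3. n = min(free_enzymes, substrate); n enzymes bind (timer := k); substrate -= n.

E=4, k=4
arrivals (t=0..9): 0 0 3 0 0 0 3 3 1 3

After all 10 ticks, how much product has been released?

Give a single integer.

t=0: arr=0 -> substrate=0 bound=0 product=0
t=1: arr=0 -> substrate=0 bound=0 product=0
t=2: arr=3 -> substrate=0 bound=3 product=0
t=3: arr=0 -> substrate=0 bound=3 product=0
t=4: arr=0 -> substrate=0 bound=3 product=0
t=5: arr=0 -> substrate=0 bound=3 product=0
t=6: arr=3 -> substrate=0 bound=3 product=3
t=7: arr=3 -> substrate=2 bound=4 product=3
t=8: arr=1 -> substrate=3 bound=4 product=3
t=9: arr=3 -> substrate=6 bound=4 product=3

Answer: 3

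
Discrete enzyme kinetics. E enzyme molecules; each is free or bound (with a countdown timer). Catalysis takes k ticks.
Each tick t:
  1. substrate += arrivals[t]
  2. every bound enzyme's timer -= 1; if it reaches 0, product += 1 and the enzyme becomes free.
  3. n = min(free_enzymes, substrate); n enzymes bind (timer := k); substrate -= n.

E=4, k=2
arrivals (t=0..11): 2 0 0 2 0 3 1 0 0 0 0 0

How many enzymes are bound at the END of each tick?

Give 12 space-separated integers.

t=0: arr=2 -> substrate=0 bound=2 product=0
t=1: arr=0 -> substrate=0 bound=2 product=0
t=2: arr=0 -> substrate=0 bound=0 product=2
t=3: arr=2 -> substrate=0 bound=2 product=2
t=4: arr=0 -> substrate=0 bound=2 product=2
t=5: arr=3 -> substrate=0 bound=3 product=4
t=6: arr=1 -> substrate=0 bound=4 product=4
t=7: arr=0 -> substrate=0 bound=1 product=7
t=8: arr=0 -> substrate=0 bound=0 product=8
t=9: arr=0 -> substrate=0 bound=0 product=8
t=10: arr=0 -> substrate=0 bound=0 product=8
t=11: arr=0 -> substrate=0 bound=0 product=8

Answer: 2 2 0 2 2 3 4 1 0 0 0 0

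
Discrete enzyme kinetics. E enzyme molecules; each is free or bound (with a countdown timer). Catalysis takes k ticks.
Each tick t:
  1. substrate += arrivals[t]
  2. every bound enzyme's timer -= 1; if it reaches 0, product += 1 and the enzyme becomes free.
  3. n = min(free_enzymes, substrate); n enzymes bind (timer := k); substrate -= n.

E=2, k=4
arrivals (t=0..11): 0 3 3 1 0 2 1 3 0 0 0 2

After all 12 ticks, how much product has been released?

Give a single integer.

Answer: 4

Derivation:
t=0: arr=0 -> substrate=0 bound=0 product=0
t=1: arr=3 -> substrate=1 bound=2 product=0
t=2: arr=3 -> substrate=4 bound=2 product=0
t=3: arr=1 -> substrate=5 bound=2 product=0
t=4: arr=0 -> substrate=5 bound=2 product=0
t=5: arr=2 -> substrate=5 bound=2 product=2
t=6: arr=1 -> substrate=6 bound=2 product=2
t=7: arr=3 -> substrate=9 bound=2 product=2
t=8: arr=0 -> substrate=9 bound=2 product=2
t=9: arr=0 -> substrate=7 bound=2 product=4
t=10: arr=0 -> substrate=7 bound=2 product=4
t=11: arr=2 -> substrate=9 bound=2 product=4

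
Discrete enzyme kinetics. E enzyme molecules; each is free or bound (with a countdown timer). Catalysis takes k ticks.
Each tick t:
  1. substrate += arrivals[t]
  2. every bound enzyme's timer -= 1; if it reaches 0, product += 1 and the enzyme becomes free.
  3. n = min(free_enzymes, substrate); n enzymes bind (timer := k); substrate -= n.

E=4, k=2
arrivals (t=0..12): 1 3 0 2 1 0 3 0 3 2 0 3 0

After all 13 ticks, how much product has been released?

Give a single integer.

t=0: arr=1 -> substrate=0 bound=1 product=0
t=1: arr=3 -> substrate=0 bound=4 product=0
t=2: arr=0 -> substrate=0 bound=3 product=1
t=3: arr=2 -> substrate=0 bound=2 product=4
t=4: arr=1 -> substrate=0 bound=3 product=4
t=5: arr=0 -> substrate=0 bound=1 product=6
t=6: arr=3 -> substrate=0 bound=3 product=7
t=7: arr=0 -> substrate=0 bound=3 product=7
t=8: arr=3 -> substrate=0 bound=3 product=10
t=9: arr=2 -> substrate=1 bound=4 product=10
t=10: arr=0 -> substrate=0 bound=2 product=13
t=11: arr=3 -> substrate=0 bound=4 product=14
t=12: arr=0 -> substrate=0 bound=3 product=15

Answer: 15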